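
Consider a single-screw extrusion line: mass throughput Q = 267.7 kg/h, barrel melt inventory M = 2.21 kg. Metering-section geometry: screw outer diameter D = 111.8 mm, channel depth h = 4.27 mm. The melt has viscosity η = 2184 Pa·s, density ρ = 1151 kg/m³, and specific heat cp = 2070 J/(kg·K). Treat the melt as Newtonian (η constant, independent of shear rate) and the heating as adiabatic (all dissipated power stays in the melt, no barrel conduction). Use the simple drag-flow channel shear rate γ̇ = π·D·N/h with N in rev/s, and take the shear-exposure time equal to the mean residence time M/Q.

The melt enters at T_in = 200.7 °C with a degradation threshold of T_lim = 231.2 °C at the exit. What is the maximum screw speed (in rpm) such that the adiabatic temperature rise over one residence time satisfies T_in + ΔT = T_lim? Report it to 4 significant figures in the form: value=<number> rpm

value=24.41 rpm

Throughput in SI: Q_s = 267.7 kg/h ÷ 3600 s/h = 0.0743611 kg/s
Mean residence time: t_res = M/Q_s = 2.21 kg / 0.0743611 kg/s = 29.7198 s
Geometry in SI: D = 111.8 mm → 0.1118 m, h = 4.27 mm → 0.00427 m
ΔT_a = T_lim − T_in = 231.2 − 200.7 = 30.5 K
γ̇_max² = ΔT_a·ρ·cp/(η·t_res) = 30.5·1151·2070/(2184·29.7198) = 1119.56 s⁻²
γ̇_max = sqrt(1119.56) = 33.4598 s⁻¹
N_max = γ̇_max h / (πD) = 33.4598·0.00427/(π·0.1118) = 0.40678 rev/s → ×60 = 24.4068 rpm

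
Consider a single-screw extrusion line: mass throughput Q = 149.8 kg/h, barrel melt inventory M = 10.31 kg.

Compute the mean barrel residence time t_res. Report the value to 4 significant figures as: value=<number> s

Throughput in SI: Q_s = 149.8 kg/h ÷ 3600 s/h = 0.0416111 kg/s
t_res = M / Q_s = 10.31 ÷ 0.0416111 = 247.77 s

value=247.8 s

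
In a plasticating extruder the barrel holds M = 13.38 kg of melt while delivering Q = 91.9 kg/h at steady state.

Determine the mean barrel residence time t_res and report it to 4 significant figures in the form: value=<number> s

value=524.1 s

Convert throughput: Q = 91.9 kg/h = 91.9/3600 = 0.0255278 kg/s
Mean residence time: t_res = M/Q_s = 13.38 kg / 0.0255278 kg/s = 524.135 s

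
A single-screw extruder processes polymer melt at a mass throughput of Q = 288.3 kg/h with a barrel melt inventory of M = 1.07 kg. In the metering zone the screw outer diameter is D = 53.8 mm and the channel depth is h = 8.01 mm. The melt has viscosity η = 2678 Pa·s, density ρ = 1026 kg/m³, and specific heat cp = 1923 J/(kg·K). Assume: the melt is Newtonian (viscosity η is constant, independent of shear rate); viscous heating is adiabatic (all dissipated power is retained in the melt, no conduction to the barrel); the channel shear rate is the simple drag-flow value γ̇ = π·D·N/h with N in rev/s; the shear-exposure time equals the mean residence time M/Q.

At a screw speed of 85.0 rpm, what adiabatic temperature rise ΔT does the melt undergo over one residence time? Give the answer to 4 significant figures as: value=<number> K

Throughput in SI: Q_s = 288.3 kg/h ÷ 3600 s/h = 0.0800833 kg/s
Mean residence time: t_res = M/Q_s = 1.07 kg / 0.0800833 kg/s = 13.3611 s
Convert to SI: D = 0.0538 m, h = 0.00801 m, N = 85.0/60 = 1.41667 rev/s
γ̇ = π·D·N / h = π · 0.0538 · 1.41667 / 0.00801 = 29.8928 s⁻¹
ΔT = η·γ̇²·t_res/(ρ·cp) = [2678 × 29.8928² × 13.3611] / [1026 × 1923] = 16.2054 K

value=16.21 K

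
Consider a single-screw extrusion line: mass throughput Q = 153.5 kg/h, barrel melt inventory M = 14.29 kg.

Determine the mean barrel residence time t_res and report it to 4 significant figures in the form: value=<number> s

value=335.1 s

Q_s = Q / 3600 = 153.5 / 3600 = 0.0426389 kg/s
t_res = M / Q_s = 14.29 ÷ 0.0426389 = 335.14 s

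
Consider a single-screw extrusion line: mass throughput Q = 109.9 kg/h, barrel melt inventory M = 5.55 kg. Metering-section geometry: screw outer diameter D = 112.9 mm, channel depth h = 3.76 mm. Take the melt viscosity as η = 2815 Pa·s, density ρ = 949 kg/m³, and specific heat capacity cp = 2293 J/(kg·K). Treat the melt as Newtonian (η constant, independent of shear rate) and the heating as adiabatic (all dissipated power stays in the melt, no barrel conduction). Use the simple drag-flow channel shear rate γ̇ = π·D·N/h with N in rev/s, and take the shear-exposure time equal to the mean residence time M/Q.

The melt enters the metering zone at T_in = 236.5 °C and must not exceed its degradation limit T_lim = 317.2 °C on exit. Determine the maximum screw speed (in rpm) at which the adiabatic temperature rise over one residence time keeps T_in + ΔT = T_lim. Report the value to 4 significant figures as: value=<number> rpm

Convert throughput: Q = 109.9 kg/h = 109.9/3600 = 0.0305278 kg/s
t_res = M / Q_s = 5.55 ÷ 0.0305278 = 181.802 s
D = 112.9 mm = 0.1129 m;  h = 3.76 mm = 0.00376 m
ΔT_a = T_lim − T_in = 317.2 − 236.5 = 80.7 K
Invert ΔT = ηγ̇²t_res/(ρcp) for γ̇: γ̇_max² = ΔT_a ρ cp / (η t_res) = 80.7·949·2293 / (2815·181.802) = 343.137 s⁻²
γ̇_max = √343.137 = 18.524 s⁻¹
Solve γ̇ = πDN/h for N: N_max = γ̇_max·h/(π·D) = 18.524 × 0.00376 / (π × 0.1129) = 0.196371 rev/s = 11.7823 rpm

value=11.78 rpm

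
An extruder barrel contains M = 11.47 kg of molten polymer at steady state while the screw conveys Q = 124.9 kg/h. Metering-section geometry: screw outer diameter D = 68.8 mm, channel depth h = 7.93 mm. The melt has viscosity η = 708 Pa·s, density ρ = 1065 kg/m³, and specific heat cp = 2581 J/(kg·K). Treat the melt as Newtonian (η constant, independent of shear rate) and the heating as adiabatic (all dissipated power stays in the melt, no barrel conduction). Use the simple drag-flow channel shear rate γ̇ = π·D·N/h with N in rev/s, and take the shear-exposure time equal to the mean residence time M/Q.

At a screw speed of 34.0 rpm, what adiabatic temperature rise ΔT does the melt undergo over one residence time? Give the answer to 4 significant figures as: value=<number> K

Throughput in SI: Q_s = 124.9 kg/h ÷ 3600 s/h = 0.0346944 kg/s
t_res = M / Q_s = 11.47 / 0.0346944 = 330.6 s
Geometry in metres: D = 68.8 mm → 0.0688 m, h = 7.93 mm → 0.00793 m; screw speed N = 34.0 rpm = 0.566667 rev/s
Shear rate: γ̇ = πDN/h = π·0.0688·0.566667/0.00793 = 15.4452 s⁻¹
ΔT = η·γ̇²·t_res/(ρ·cp) = [708 × 15.4452² × 330.6] / [1065 × 2581] = 20.3135 K

value=20.31 K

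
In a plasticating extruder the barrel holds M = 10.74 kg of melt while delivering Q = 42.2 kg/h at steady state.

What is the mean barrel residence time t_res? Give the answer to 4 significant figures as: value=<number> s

Q_s = Q / 3600 = 42.2 / 3600 = 0.0117222 kg/s
t_res = M / Q_s = 10.74 / 0.0117222 = 916.209 s

value=916.2 s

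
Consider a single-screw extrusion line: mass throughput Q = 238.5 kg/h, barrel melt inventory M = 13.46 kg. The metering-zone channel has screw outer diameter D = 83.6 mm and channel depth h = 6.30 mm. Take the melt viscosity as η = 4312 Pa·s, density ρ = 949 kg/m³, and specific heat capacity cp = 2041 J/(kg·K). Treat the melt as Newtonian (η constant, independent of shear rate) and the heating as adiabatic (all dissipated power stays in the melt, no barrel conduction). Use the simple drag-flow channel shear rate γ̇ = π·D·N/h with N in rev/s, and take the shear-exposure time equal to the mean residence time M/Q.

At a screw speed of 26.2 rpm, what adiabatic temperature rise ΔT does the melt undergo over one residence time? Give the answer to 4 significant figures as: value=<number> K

Convert throughput: Q = 238.5 kg/h = 238.5/3600 = 0.06625 kg/s
Mean residence time: t_res = M/Q_s = 13.46 kg / 0.06625 kg/s = 203.17 s
Convert to SI: D = 0.0836 m, h = 0.0063 m, N = 26.2/60 = 0.436667 rev/s
γ̇ = π·D·N / h = π · 0.0836 · 0.436667 / 0.0063 = 18.204 s⁻¹
Adiabatic rise: ΔT = η γ̇² t_res / (ρ cp) = 4312·(18.204)²·203.17 / (949·2041) = 149.886 K

value=149.9 K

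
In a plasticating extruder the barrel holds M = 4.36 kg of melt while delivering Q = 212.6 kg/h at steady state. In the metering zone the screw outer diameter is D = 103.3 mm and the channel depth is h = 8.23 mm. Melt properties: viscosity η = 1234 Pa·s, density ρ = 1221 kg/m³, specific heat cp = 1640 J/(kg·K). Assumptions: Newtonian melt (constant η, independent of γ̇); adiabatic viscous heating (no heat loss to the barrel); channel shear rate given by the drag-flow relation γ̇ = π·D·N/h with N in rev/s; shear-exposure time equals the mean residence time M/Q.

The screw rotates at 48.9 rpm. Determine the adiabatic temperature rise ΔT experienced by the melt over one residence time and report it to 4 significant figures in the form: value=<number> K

value=46.99 K

Throughput in SI: Q_s = 212.6 kg/h ÷ 3600 s/h = 0.0590556 kg/s
t_res = M / Q_s = 4.36 ÷ 0.0590556 = 73.8288 s
Convert to SI: D = 0.1033 m, h = 0.00823 m, N = 48.9/60 = 0.815 rev/s
Shear rate: γ̇ = πDN/h = π·0.1033·0.815/0.00823 = 32.1372 s⁻¹
ΔT = η·γ̇²·t_res / (ρ·cp) = 1234 · (32.1372)² · 73.8288 / (1221 · 1640) = 46.9891 K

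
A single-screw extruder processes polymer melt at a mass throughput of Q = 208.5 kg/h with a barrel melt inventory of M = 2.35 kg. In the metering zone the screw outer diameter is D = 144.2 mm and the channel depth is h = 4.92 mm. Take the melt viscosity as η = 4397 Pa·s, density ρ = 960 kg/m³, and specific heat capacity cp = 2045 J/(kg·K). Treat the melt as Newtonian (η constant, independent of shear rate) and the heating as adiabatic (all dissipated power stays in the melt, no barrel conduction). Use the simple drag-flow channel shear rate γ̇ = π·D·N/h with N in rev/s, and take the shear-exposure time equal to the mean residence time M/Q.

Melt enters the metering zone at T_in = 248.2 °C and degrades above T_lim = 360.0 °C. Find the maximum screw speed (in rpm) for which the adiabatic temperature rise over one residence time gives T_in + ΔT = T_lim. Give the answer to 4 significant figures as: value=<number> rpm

value=22.86 rpm

Convert throughput: Q = 208.5 kg/h = 208.5/3600 = 0.0579167 kg/s
t_res = M / Q_s = 2.35 ÷ 0.0579167 = 40.5755 s
Geometry in SI: D = 144.2 mm → 0.1442 m, h = 4.92 mm → 0.00492 m
Allowable rise: ΔT_a = T_lim − T_in = 360.0 − 248.2 = 111.8 K
Invert ΔT = ηγ̇²t_res/(ρcp) for γ̇: γ̇_max² = ΔT_a ρ cp / (η t_res) = 111.8·960·2045 / (4397·40.5755) = 1230.23 s⁻²
γ̇_max = √1230.23 = 35.0746 s⁻¹
N_max = γ̇_max·h / (π·D) = 35.0746 · 0.00492 / (π · 0.1442) = 0.380928 rev/s = 22.8557 rpm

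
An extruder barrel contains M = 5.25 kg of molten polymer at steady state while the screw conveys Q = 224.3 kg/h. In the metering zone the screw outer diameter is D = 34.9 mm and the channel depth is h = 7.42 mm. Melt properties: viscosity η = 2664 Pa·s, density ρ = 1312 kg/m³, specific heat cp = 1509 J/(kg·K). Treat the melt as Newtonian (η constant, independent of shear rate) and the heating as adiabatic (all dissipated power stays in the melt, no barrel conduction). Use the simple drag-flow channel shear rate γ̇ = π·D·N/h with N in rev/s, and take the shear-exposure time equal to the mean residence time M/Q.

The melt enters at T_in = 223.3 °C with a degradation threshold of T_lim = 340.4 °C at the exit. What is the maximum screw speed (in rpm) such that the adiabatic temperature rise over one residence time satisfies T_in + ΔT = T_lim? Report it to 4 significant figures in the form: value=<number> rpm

Throughput in SI: Q_s = 224.3 kg/h ÷ 3600 s/h = 0.0623056 kg/s
t_res = M / Q_s = 5.25 ÷ 0.0623056 = 84.2621 s
Geometry in SI: D = 34.9 mm → 0.0349 m, h = 7.42 mm → 0.00742 m
Allowable rise: ΔT_a = T_lim − T_in = 340.4 − 223.3 = 117.1 K
Invert ΔT = ηγ̇²t_res/(ρcp) for γ̇: γ̇_max² = ΔT_a ρ cp / (η t_res) = 117.1·1312·1509 / (2664·84.2621) = 1032.79 s⁻²
γ̇_max = sqrt(1032.79) = 32.1371 s⁻¹
Solve γ̇ = πDN/h for N: N_max = γ̇_max·h/(π·D) = 32.1371 × 0.00742 / (π × 0.0349) = 2.17488 rev/s = 130.493 rpm

value=130.5 rpm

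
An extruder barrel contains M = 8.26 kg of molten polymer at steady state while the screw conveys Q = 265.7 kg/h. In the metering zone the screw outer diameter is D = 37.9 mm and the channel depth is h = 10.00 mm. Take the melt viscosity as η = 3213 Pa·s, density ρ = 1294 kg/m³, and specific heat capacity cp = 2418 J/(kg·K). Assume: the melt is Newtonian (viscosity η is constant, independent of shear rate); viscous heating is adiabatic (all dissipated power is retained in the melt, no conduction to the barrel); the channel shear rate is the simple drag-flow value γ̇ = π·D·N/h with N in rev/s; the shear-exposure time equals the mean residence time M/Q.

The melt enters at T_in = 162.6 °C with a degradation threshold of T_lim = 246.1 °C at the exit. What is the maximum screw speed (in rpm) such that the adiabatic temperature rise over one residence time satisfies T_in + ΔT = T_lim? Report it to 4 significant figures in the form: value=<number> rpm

value=135.8 rpm

Throughput in SI: Q_s = 265.7 kg/h ÷ 3600 s/h = 0.0738056 kg/s
Mean residence time: t_res = M/Q_s = 8.26 kg / 0.0738056 kg/s = 111.916 s
Convert to metres: D = 0.0379 m, h = 0.01 m
ΔT_a = T_lim − T_in = 246.1 − 162.6 = 83.5 K
γ̇_max² = ΔT_a·ρ·cp / (η·t_res) = [83.5 × 1294 × 2418] / [3213 × 111.916] = 726.566 s⁻²
γ̇_max = sqrt(726.566) = 26.9549 s⁻¹
Solve γ̇ = πDN/h for N: N_max = γ̇_max·h/(π·D) = 26.9549 × 0.01 / (π × 0.0379) = 2.26385 rev/s = 135.831 rpm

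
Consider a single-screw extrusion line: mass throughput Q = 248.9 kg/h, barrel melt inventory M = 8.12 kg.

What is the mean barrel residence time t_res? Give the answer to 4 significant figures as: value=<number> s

Q_s = Q / 3600 = 248.9 / 3600 = 0.0691389 kg/s
t_res = M / Q_s = 8.12 / 0.0691389 = 117.445 s

value=117.4 s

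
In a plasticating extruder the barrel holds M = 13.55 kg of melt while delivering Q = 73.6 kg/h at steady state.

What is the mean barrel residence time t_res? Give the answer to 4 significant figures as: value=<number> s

Q_s = Q / 3600 = 73.6 / 3600 = 0.0204444 kg/s
Mean residence time: t_res = M/Q_s = 13.55 kg / 0.0204444 kg/s = 662.772 s

value=662.8 s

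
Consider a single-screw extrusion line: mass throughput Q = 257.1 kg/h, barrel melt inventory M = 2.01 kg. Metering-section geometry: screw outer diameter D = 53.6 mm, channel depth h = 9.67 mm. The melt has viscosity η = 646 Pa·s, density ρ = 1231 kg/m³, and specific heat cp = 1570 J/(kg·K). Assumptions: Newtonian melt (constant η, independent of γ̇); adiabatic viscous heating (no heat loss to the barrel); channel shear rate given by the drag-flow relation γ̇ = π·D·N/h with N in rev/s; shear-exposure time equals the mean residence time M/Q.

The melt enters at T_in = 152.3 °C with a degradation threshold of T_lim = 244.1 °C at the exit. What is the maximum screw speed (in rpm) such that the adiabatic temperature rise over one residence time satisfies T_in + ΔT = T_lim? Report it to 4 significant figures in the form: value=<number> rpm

Q_s = Q / 3600 = 257.1 / 3600 = 0.0714167 kg/s
Mean residence time: t_res = M/Q_s = 2.01 kg / 0.0714167 kg/s = 28.1447 s
Geometry in SI: D = 53.6 mm → 0.0536 m, h = 9.67 mm → 0.00967 m
ΔT_a = T_lim − T_in = 244.1 − 152.3 = 91.8 K
Invert ΔT = ηγ̇²t_res/(ρcp) for γ̇: γ̇_max² = ΔT_a ρ cp / (η t_res) = 91.8·1231·1570 / (646·28.1447) = 9758.24 s⁻²
γ̇_max = sqrt(9758.24) = 98.7838 s⁻¹
N_max = γ̇_max h / (πD) = 98.7838·0.00967/(π·0.0536) = 5.6728 rev/s → ×60 = 340.368 rpm

value=340.4 rpm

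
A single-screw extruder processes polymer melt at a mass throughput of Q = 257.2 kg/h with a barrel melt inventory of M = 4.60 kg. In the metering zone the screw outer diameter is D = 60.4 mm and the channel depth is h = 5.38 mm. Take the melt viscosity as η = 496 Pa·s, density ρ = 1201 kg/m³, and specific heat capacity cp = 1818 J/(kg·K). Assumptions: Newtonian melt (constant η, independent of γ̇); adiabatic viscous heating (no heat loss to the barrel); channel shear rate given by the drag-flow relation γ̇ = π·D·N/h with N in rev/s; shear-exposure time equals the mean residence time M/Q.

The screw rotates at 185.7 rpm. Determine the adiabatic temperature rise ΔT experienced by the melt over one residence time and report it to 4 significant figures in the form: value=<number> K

value=174.3 K

Q_s = Q / 3600 = 257.2 / 3600 = 0.0714444 kg/s
t_res = M / Q_s = 4.60 ÷ 0.0714444 = 64.3857 s
D = 60.4 mm = 0.0604 m;  h = 5.38 mm = 0.00538 m;  N = 185.7 rpm / 60 = 3.095 rev/s
Shear rate: γ̇ = πDN/h = π·0.0604·3.095/0.00538 = 109.16 s⁻¹
ΔT = η·γ̇²·t_res/(ρ·cp) = [496 × 109.16² × 64.3857] / [1201 × 1818] = 174.287 K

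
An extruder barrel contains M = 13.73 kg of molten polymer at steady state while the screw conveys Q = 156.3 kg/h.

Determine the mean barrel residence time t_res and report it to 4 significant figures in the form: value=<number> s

Convert throughput: Q = 156.3 kg/h = 156.3/3600 = 0.0434167 kg/s
t_res = M / Q_s = 13.73 / 0.0434167 = 316.238 s

value=316.2 s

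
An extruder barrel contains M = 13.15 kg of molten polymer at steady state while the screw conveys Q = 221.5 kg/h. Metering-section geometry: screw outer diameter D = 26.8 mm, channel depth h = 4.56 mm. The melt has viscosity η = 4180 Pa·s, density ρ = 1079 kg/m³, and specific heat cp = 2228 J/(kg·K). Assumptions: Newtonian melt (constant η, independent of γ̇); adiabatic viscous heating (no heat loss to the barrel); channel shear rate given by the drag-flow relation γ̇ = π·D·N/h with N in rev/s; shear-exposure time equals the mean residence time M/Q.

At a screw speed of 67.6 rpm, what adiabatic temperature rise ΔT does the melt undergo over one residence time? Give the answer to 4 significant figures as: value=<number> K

Q_s = Q / 3600 = 221.5 / 3600 = 0.0615278 kg/s
t_res = M / Q_s = 13.15 ÷ 0.0615278 = 213.725 s
D = 26.8 mm = 0.0268 m;  h = 4.56 mm = 0.00456 m;  N = 67.6 rpm / 60 = 1.12667 rev/s
γ̇ = π D N / h = (π)(0.0268)(1.12667) / 0.00456 = 20.8025 s⁻¹
ΔT = η·γ̇²·t_res / (ρ·cp) = 4180 · (20.8025)² · 213.725 / (1079 · 2228) = 160.814 K

value=160.8 K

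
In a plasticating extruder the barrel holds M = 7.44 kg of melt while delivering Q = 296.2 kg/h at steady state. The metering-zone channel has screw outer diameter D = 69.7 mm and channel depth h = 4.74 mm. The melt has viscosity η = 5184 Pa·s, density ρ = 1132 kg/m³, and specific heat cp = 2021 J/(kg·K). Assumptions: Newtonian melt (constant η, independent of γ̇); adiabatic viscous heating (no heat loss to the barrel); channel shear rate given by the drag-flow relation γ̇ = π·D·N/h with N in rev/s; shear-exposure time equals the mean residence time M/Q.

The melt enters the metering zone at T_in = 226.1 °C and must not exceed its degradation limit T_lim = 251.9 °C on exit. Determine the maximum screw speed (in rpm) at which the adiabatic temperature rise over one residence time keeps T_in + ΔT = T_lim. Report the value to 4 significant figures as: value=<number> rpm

Convert throughput: Q = 296.2 kg/h = 296.2/3600 = 0.0822778 kg/s
t_res = M / Q_s = 7.44 ÷ 0.0822778 = 90.4254 s
Geometry in SI: D = 69.7 mm → 0.0697 m, h = 4.74 mm → 0.00474 m
Allowable rise: ΔT_a = T_lim − T_in = 251.9 − 226.1 = 25.8 K
Invert ΔT = ηγ̇²t_res/(ρcp) for γ̇: γ̇_max² = ΔT_a ρ cp / (η t_res) = 25.8·1132·2021 / (5184·90.4254) = 125.915 s⁻²
γ̇_max = sqrt(125.915) = 11.2212 s⁻¹
N_max = γ̇_max h / (πD) = 11.2212·0.00474/(π·0.0697) = 0.242904 rev/s → ×60 = 14.5742 rpm

value=14.57 rpm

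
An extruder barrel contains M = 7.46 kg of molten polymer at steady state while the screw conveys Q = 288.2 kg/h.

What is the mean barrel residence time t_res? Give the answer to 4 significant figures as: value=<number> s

Throughput in SI: Q_s = 288.2 kg/h ÷ 3600 s/h = 0.0800556 kg/s
t_res = M / Q_s = 7.46 ÷ 0.0800556 = 93.1853 s

value=93.19 s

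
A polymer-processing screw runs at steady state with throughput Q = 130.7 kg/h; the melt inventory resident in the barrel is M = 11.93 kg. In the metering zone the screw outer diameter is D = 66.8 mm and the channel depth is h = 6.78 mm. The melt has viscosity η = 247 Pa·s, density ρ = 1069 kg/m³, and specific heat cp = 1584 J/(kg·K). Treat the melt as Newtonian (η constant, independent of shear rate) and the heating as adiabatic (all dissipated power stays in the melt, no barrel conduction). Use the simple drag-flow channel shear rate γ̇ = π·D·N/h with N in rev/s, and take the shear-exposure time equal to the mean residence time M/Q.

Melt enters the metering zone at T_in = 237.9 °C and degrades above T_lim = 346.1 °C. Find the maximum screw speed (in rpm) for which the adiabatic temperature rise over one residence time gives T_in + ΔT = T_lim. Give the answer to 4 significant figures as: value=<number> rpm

value=92.10 rpm

Q_s = Q / 3600 = 130.7 / 3600 = 0.0363056 kg/s
Mean residence time: t_res = M/Q_s = 11.93 kg / 0.0363056 kg/s = 328.6 s
D = 66.8 mm = 0.0668 m;  h = 6.78 mm = 0.00678 m
ΔT_a = T_lim − T_in = 346.1 − 237.9 = 108.2 K
γ̇_max² = ΔT_a·ρ·cp / (η·t_res) = [108.2 × 1069 × 1584] / [247 × 328.6] = 2257.33 s⁻²
Take the square root: γ̇_max = √(2257.33) = 47.5114 s⁻¹
N_max = γ̇_max h / (πD) = 47.5114·0.00678/(π·0.0668) = 1.53497 rev/s → ×60 = 92.0985 rpm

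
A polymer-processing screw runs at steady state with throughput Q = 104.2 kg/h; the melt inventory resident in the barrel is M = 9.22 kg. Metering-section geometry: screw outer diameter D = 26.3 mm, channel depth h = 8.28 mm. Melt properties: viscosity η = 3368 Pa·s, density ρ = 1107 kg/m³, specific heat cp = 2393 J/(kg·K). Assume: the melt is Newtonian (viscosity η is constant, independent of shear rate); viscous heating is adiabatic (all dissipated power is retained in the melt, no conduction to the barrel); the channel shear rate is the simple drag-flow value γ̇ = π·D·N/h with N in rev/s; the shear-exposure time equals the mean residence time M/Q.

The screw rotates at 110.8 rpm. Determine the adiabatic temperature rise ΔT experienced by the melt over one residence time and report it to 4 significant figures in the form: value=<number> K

value=137.5 K

Q_s = Q / 3600 = 104.2 / 3600 = 0.0289444 kg/s
Mean residence time: t_res = M/Q_s = 9.22 kg / 0.0289444 kg/s = 318.541 s
Convert to SI: D = 0.0263 m, h = 0.00828 m, N = 110.8/60 = 1.84667 rev/s
γ̇ = π D N / h = (π)(0.0263)(1.84667) / 0.00828 = 18.4274 s⁻¹
ΔT = η·γ̇²·t_res/(ρ·cp) = [3368 × 18.4274² × 318.541] / [1107 × 2393] = 137.523 K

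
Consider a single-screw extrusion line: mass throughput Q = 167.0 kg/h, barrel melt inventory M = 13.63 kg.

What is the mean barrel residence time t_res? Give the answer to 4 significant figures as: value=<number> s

value=293.8 s

Q_s = Q / 3600 = 167.0 / 3600 = 0.0463889 kg/s
t_res = M / Q_s = 13.63 / 0.0463889 = 293.82 s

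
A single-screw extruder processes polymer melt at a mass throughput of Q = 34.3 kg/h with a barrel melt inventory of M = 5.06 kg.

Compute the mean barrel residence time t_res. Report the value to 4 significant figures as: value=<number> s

Throughput in SI: Q_s = 34.3 kg/h ÷ 3600 s/h = 0.00952778 kg/s
t_res = M / Q_s = 5.06 ÷ 0.00952778 = 531.079 s

value=531.1 s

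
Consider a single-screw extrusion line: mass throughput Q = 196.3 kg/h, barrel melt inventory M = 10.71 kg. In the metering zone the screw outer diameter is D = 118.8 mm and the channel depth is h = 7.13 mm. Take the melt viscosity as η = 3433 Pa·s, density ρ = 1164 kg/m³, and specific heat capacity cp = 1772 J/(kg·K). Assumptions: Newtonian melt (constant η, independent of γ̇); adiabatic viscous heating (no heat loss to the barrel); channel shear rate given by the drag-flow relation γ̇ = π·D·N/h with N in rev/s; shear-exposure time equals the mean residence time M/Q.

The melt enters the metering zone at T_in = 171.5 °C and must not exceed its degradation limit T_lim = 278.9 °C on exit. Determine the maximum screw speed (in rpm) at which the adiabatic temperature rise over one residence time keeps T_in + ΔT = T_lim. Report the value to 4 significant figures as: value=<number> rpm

Convert throughput: Q = 196.3 kg/h = 196.3/3600 = 0.0545278 kg/s
t_res = M / Q_s = 10.71 ÷ 0.0545278 = 196.414 s
D = 118.8 mm = 0.1188 m;  h = 7.13 mm = 0.00713 m
ΔT_a = T_lim − T_in = 278.9 °C − 171.5 °C = 107.4 K
Invert ΔT = ηγ̇²t_res/(ρcp) for γ̇: γ̇_max² = ΔT_a ρ cp / (η t_res) = 107.4·1164·1772 / (3433·196.414) = 328.53 s⁻²
Take the square root: γ̇_max = √(328.53) = 18.1254 s⁻¹
Solve γ̇ = πDN/h for N: N_max = γ̇_max·h/(π·D) = 18.1254 × 0.00713 / (π × 0.1188) = 0.346267 rev/s = 20.776 rpm

value=20.78 rpm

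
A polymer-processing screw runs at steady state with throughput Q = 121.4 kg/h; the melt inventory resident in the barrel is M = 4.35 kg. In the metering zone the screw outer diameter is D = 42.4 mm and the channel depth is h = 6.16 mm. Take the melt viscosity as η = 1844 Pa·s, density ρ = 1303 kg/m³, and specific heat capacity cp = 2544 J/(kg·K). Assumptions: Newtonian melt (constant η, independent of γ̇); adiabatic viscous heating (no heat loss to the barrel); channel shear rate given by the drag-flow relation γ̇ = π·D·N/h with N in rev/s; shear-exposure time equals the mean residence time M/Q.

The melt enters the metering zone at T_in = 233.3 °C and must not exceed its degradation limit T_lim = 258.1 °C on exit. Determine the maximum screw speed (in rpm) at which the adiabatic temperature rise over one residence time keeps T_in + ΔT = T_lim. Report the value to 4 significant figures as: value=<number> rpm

Q_s = Q / 3600 = 121.4 / 3600 = 0.0337222 kg/s
Mean residence time: t_res = M/Q_s = 4.35 kg / 0.0337222 kg/s = 128.995 s
Geometry in SI: D = 42.4 mm → 0.0424 m, h = 6.16 mm → 0.00616 m
ΔT_a = T_lim − T_in = 258.1 °C − 233.3 °C = 24.8 K
Invert ΔT = ηγ̇²t_res/(ρcp) for γ̇: γ̇_max² = ΔT_a ρ cp / (η t_res) = 24.8·1303·2544 / (1844·128.995) = 345.604 s⁻²
γ̇_max = sqrt(345.604) = 18.5904 s⁻¹
Solve γ̇ = πDN/h for N: N_max = γ̇_max·h/(π·D) = 18.5904 × 0.00616 / (π × 0.0424) = 0.859715 rev/s = 51.5829 rpm

value=51.58 rpm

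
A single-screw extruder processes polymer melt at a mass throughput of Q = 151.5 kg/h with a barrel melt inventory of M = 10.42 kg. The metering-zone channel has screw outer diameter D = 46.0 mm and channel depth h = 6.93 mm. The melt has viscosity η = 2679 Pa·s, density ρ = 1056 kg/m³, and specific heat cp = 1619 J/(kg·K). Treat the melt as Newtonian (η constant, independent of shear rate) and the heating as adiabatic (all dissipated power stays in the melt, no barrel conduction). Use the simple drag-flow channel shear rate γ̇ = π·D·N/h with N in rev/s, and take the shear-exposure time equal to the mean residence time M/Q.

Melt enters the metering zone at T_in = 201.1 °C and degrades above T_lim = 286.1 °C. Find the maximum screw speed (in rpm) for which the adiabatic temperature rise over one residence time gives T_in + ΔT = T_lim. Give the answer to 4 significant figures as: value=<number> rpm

value=42.59 rpm

Throughput in SI: Q_s = 151.5 kg/h ÷ 3600 s/h = 0.0420833 kg/s
t_res = M / Q_s = 10.42 ÷ 0.0420833 = 247.604 s
Convert to metres: D = 0.046 m, h = 0.00693 m
Allowable rise: ΔT_a = T_lim − T_in = 286.1 − 201.1 = 85 K
Invert ΔT = ηγ̇²t_res/(ρcp) for γ̇: γ̇_max² = ΔT_a ρ cp / (η t_res) = 85·1056·1619 / (2679·247.604) = 219.078 s⁻²
γ̇_max = sqrt(219.078) = 14.8013 s⁻¹
N_max = γ̇_max·h / (π·D) = 14.8013 · 0.00693 / (π · 0.046) = 0.709782 rev/s = 42.5869 rpm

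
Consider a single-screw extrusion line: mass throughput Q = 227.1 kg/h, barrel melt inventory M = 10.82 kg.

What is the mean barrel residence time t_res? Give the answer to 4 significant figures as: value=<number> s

Convert throughput: Q = 227.1 kg/h = 227.1/3600 = 0.0630833 kg/s
Mean residence time: t_res = M/Q_s = 10.82 kg / 0.0630833 kg/s = 171.519 s

value=171.5 s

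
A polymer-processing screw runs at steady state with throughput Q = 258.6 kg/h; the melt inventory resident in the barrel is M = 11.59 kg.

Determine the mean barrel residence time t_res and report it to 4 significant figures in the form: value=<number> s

value=161.3 s

Throughput in SI: Q_s = 258.6 kg/h ÷ 3600 s/h = 0.0718333 kg/s
t_res = M / Q_s = 11.59 ÷ 0.0718333 = 161.346 s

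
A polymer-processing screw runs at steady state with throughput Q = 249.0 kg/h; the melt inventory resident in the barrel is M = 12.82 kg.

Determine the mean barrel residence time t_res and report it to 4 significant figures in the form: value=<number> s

value=185.3 s

Throughput in SI: Q_s = 249.0 kg/h ÷ 3600 s/h = 0.0691667 kg/s
Mean residence time: t_res = M/Q_s = 12.82 kg / 0.0691667 kg/s = 185.349 s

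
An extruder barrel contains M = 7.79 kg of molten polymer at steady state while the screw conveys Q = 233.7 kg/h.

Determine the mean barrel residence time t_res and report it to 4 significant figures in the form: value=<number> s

Convert throughput: Q = 233.7 kg/h = 233.7/3600 = 0.0649167 kg/s
Mean residence time: t_res = M/Q_s = 7.79 kg / 0.0649167 kg/s = 120 s

value=120.0 s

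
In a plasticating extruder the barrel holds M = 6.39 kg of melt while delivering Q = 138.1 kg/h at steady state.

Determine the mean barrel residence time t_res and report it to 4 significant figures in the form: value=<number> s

Throughput in SI: Q_s = 138.1 kg/h ÷ 3600 s/h = 0.0383611 kg/s
t_res = M / Q_s = 6.39 / 0.0383611 = 166.575 s

value=166.6 s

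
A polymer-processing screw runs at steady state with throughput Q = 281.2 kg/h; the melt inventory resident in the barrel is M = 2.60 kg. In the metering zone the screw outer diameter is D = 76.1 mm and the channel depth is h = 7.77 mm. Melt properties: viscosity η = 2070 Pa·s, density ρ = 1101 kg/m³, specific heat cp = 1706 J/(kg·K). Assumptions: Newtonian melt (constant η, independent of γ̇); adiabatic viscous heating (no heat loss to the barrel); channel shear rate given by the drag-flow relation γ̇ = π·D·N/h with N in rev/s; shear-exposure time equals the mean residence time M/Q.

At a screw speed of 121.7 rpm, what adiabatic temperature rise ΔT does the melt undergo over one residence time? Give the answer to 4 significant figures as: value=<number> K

Q_s = Q / 3600 = 281.2 / 3600 = 0.0781111 kg/s
Mean residence time: t_res = M/Q_s = 2.60 kg / 0.0781111 kg/s = 33.2859 s
Convert to SI: D = 0.0761 m, h = 0.00777 m, N = 121.7/60 = 2.02833 rev/s
Shear rate: γ̇ = πDN/h = π·0.0761·2.02833/0.00777 = 62.4098 s⁻¹
ΔT = η·γ̇²·t_res / (ρ·cp) = 2070 · (62.4098)² · 33.2859 / (1101 · 1706) = 142.88 K

value=142.9 K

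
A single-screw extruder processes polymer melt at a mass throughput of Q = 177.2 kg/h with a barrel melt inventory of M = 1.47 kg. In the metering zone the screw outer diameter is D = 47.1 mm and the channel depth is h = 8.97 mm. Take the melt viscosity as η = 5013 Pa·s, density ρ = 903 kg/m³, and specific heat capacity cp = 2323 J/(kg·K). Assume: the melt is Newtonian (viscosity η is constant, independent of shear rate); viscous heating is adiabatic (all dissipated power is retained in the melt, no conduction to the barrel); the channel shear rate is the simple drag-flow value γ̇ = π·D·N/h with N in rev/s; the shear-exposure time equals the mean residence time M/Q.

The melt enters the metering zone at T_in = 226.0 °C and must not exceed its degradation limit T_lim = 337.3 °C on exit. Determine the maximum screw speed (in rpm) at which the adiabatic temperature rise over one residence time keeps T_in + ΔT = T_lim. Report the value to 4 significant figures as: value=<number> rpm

Throughput in SI: Q_s = 177.2 kg/h ÷ 3600 s/h = 0.0492222 kg/s
Mean residence time: t_res = M/Q_s = 1.47 kg / 0.0492222 kg/s = 29.8646 s
Convert to metres: D = 0.0471 m, h = 0.00897 m
ΔT_a = T_lim − T_in = 337.3 °C − 226.0 °C = 111.3 K
γ̇_max² = ΔT_a·ρ·cp / (η·t_res) = [111.3 × 903 × 2323] / [5013 × 29.8646] = 1559.47 s⁻²
Take the square root: γ̇_max = √(1559.47) = 39.4902 s⁻¹
N_max = γ̇_max h / (πD) = 39.4902·0.00897/(π·0.0471) = 2.39393 rev/s → ×60 = 143.636 rpm

value=143.6 rpm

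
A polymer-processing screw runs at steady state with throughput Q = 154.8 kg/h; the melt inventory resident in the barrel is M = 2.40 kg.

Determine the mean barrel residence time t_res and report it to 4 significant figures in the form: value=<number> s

Convert throughput: Q = 154.8 kg/h = 154.8/3600 = 0.043 kg/s
t_res = M / Q_s = 2.40 / 0.043 = 55.814 s

value=55.81 s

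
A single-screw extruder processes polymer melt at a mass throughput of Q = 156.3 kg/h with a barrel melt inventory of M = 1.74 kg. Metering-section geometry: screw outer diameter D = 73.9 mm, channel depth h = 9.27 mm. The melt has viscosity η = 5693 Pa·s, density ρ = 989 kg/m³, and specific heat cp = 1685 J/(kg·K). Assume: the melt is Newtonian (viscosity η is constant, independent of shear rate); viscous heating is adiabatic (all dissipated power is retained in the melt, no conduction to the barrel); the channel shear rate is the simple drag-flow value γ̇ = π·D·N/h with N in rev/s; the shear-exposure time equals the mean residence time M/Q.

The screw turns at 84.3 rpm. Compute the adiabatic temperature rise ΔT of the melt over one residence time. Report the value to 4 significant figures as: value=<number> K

value=169.5 K

Convert throughput: Q = 156.3 kg/h = 156.3/3600 = 0.0434167 kg/s
t_res = M / Q_s = 1.74 ÷ 0.0434167 = 40.0768 s
D = 73.9 mm = 0.0739 m;  h = 9.27 mm = 0.00927 m;  N = 84.3 rpm / 60 = 1.405 rev/s
γ̇ = π D N / h = (π)(0.0739)(1.405) / 0.00927 = 35.1877 s⁻¹
ΔT = η·γ̇²·t_res/(ρ·cp) = [5693 × 35.1877² × 40.0768] / [989 × 1685] = 169.519 K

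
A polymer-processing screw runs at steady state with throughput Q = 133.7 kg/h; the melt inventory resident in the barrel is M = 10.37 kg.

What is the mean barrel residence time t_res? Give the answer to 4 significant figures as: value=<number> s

Q_s = Q / 3600 = 133.7 / 3600 = 0.0371389 kg/s
t_res = M / Q_s = 10.37 ÷ 0.0371389 = 279.222 s

value=279.2 s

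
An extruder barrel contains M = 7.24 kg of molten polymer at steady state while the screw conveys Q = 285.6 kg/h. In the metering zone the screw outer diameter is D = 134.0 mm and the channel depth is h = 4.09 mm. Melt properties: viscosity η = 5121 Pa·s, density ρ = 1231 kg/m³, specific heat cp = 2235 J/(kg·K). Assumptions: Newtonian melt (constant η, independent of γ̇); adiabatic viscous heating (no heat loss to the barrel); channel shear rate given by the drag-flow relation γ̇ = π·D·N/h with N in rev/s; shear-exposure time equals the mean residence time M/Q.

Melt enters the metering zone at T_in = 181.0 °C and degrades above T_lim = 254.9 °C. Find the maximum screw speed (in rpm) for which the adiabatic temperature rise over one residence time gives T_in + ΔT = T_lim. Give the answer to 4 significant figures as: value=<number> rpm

Convert throughput: Q = 285.6 kg/h = 285.6/3600 = 0.0793333 kg/s
Mean residence time: t_res = M/Q_s = 7.24 kg / 0.0793333 kg/s = 91.2605 s
D = 134.0 mm = 0.134 m;  h = 4.09 mm = 0.00409 m
ΔT_a = T_lim − T_in = 254.9 °C − 181.0 °C = 73.9 K
Invert ΔT = ηγ̇²t_res/(ρcp) for γ̇: γ̇_max² = ΔT_a ρ cp / (η t_res) = 73.9·1231·2235 / (5121·91.2605) = 435.053 s⁻²
γ̇_max = sqrt(435.053) = 20.8579 s⁻¹
N_max = γ̇_max h / (πD) = 20.8579·0.00409/(π·0.134) = 0.202647 rev/s → ×60 = 12.1588 rpm

value=12.16 rpm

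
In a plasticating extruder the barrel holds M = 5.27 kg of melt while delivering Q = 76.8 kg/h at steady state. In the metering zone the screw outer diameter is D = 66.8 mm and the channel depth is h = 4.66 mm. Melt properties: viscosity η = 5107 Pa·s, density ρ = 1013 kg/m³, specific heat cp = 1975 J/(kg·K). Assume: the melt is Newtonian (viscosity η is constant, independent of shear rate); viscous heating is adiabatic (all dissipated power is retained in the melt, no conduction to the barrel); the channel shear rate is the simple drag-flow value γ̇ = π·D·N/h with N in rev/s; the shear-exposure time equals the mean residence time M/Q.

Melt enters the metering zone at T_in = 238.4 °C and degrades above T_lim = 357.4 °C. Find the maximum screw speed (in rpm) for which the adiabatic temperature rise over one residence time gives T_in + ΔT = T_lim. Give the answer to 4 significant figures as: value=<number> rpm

Q_s = Q / 3600 = 76.8 / 3600 = 0.0213333 kg/s
Mean residence time: t_res = M/Q_s = 5.27 kg / 0.0213333 kg/s = 247.031 s
D = 66.8 mm = 0.0668 m;  h = 4.66 mm = 0.00466 m
ΔT_a = T_lim − T_in = 357.4 − 238.4 = 119 K
Invert ΔT = ηγ̇²t_res/(ρcp) for γ̇: γ̇_max² = ΔT_a ρ cp / (η t_res) = 119·1013·1975 / (5107·247.031) = 188.715 s⁻²
γ̇_max = √188.715 = 13.7373 s⁻¹
N_max = γ̇_max·h / (π·D) = 13.7373 · 0.00466 / (π · 0.0668) = 0.305044 rev/s = 18.3026 rpm

value=18.30 rpm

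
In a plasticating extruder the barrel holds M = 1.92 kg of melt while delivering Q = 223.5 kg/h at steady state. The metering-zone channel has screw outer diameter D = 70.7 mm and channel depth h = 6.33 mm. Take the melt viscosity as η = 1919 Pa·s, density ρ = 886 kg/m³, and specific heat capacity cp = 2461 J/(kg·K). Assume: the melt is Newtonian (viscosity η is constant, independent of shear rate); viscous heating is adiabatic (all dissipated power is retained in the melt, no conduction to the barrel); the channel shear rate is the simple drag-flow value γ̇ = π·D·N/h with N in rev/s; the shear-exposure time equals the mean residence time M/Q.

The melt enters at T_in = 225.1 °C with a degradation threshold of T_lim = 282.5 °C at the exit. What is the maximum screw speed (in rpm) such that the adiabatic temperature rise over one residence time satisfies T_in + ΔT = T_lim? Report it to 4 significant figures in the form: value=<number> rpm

Throughput in SI: Q_s = 223.5 kg/h ÷ 3600 s/h = 0.0620833 kg/s
t_res = M / Q_s = 1.92 / 0.0620833 = 30.9262 s
Convert to metres: D = 0.0707 m, h = 0.00633 m
ΔT_a = T_lim − T_in = 282.5 − 225.1 = 57.4 K
γ̇_max² = ΔT_a·ρ·cp / (η·t_res) = [57.4 × 886 × 2461] / [1919 × 30.9262] = 2108.9 s⁻²
γ̇_max = sqrt(2108.9) = 45.9228 s⁻¹
N_max = γ̇_max h / (πD) = 45.9228·0.00633/(π·0.0707) = 1.30877 rev/s → ×60 = 78.526 rpm

value=78.53 rpm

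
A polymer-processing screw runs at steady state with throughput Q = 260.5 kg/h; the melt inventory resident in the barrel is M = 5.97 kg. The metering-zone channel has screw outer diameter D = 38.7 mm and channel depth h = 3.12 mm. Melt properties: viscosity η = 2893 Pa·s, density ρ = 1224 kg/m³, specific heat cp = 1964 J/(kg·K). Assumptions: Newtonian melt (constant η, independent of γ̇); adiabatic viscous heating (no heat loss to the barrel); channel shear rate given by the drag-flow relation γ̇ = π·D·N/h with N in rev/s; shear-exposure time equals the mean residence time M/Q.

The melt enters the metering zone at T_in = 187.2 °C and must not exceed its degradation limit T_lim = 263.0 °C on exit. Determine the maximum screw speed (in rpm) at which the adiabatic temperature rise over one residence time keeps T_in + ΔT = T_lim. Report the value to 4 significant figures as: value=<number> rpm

Convert throughput: Q = 260.5 kg/h = 260.5/3600 = 0.0723611 kg/s
Mean residence time: t_res = M/Q_s = 5.97 kg / 0.0723611 kg/s = 82.5029 s
Convert to metres: D = 0.0387 m, h = 0.00312 m
ΔT_a = T_lim − T_in = 263.0 − 187.2 = 75.8 K
γ̇_max² = ΔT_a·ρ·cp / (η·t_res) = [75.8 × 1224 × 1964] / [2893 × 82.5029] = 763.439 s⁻²
Take the square root: γ̇_max = √(763.439) = 27.6304 s⁻¹
Solve γ̇ = πDN/h for N: N_max = γ̇_max·h/(π·D) = 27.6304 × 0.00312 / (π × 0.0387) = 0.709057 rev/s = 42.5434 rpm

value=42.54 rpm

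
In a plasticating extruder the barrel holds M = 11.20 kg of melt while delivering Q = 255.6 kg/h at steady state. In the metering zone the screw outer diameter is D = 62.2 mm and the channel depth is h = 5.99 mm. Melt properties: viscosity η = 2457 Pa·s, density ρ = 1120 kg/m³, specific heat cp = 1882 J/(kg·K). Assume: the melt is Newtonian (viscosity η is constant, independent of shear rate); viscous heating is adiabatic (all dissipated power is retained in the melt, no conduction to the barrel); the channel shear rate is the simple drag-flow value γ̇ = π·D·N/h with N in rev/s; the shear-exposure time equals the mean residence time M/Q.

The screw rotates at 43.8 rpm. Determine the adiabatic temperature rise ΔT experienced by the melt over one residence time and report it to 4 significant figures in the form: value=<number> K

value=104.3 K

Q_s = Q / 3600 = 255.6 / 3600 = 0.071 kg/s
t_res = M / Q_s = 11.20 / 0.071 = 157.746 s
D = 62.2 mm = 0.0622 m;  h = 5.99 mm = 0.00599 m;  N = 43.8 rpm / 60 = 0.73 rev/s
Shear rate: γ̇ = πDN/h = π·0.0622·0.73/0.00599 = 23.8142 s⁻¹
Adiabatic rise: ΔT = η γ̇² t_res / (ρ cp) = 2457·(23.8142)²·157.746 / (1120·1882) = 104.28 K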